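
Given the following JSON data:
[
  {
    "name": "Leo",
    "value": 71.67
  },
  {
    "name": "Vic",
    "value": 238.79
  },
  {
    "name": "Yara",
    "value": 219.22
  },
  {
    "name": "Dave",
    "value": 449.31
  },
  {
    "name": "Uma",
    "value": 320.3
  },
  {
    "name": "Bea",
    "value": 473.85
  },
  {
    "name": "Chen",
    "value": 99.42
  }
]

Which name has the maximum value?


Comparing values:
  Leo: 71.67
  Vic: 238.79
  Yara: 219.22
  Dave: 449.31
  Uma: 320.3
  Bea: 473.85
  Chen: 99.42
Maximum: Bea (473.85)

ANSWER: Bea


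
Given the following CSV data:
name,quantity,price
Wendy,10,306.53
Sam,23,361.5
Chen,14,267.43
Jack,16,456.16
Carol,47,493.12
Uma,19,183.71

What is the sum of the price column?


Values in 'price' column:
  Row 1: 306.53
  Row 2: 361.5
  Row 3: 267.43
  Row 4: 456.16
  Row 5: 493.12
  Row 6: 183.71
Sum = 306.53 + 361.5 + 267.43 + 456.16 + 493.12 + 183.71 = 2068.45

ANSWER: 2068.45


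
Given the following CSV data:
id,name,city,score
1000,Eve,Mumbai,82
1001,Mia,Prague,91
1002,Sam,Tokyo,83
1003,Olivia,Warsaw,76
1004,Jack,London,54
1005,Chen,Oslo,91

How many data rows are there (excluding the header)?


Counting rows (excluding header):
Header: id,name,city,score
Data rows: 6

ANSWER: 6


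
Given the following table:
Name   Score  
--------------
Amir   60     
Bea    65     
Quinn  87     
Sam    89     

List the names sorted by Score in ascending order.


Sorting by Score (ascending):
  Amir: 60
  Bea: 65
  Quinn: 87
  Sam: 89


ANSWER: Amir, Bea, Quinn, Sam


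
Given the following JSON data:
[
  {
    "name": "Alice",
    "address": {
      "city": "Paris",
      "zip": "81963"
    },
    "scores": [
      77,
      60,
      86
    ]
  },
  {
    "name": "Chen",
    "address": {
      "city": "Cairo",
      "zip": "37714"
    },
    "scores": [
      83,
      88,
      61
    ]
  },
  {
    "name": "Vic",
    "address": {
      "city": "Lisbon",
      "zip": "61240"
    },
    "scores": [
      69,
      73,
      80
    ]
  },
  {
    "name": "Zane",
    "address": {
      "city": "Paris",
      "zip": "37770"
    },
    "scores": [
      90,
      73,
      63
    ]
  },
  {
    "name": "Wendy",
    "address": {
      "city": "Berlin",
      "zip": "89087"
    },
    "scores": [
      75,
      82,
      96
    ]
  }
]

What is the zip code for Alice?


Path: records[0].address.zip
Value: 81963

ANSWER: 81963


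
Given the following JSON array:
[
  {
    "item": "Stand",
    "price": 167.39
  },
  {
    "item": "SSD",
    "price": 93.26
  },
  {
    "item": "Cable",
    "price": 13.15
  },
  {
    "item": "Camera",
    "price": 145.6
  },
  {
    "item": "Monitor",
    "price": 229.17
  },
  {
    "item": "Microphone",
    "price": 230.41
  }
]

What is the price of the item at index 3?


Array index 3 -> Camera
price = 145.6

ANSWER: 145.6


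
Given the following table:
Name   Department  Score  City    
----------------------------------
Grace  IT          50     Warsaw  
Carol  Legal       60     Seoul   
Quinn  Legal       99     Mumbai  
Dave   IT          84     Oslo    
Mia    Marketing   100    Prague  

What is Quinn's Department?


Row 3: Quinn
Department = Legal

ANSWER: Legal


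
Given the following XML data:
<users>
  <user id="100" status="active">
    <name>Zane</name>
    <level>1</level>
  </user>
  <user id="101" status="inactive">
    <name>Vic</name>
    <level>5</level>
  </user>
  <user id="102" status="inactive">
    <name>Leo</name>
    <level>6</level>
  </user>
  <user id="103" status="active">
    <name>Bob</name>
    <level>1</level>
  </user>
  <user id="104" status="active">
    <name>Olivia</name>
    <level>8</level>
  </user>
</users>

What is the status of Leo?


Finding user with name = Leo
user id="102" status="inactive"

ANSWER: inactive


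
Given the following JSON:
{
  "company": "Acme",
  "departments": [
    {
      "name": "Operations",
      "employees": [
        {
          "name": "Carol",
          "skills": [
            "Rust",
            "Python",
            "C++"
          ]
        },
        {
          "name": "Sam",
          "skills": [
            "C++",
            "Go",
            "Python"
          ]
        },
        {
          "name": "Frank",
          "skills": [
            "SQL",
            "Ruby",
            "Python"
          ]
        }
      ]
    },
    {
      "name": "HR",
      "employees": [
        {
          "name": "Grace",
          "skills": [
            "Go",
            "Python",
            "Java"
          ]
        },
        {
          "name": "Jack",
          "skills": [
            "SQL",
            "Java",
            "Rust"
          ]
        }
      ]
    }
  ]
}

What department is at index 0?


Path: departments[0].name
Value: Operations

ANSWER: Operations


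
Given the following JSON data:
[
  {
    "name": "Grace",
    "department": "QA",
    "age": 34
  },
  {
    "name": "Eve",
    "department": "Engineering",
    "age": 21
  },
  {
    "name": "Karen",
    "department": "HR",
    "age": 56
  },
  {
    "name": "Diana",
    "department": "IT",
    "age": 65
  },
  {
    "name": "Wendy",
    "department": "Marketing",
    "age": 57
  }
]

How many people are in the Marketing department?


Scanning records for department = Marketing
  Record 4: Wendy
Count: 1

ANSWER: 1


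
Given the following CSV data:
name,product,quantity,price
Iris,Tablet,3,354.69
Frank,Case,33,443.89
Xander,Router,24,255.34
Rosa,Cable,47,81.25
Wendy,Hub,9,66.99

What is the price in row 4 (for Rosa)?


Row 4: Rosa
Column 'price' = 81.25

ANSWER: 81.25


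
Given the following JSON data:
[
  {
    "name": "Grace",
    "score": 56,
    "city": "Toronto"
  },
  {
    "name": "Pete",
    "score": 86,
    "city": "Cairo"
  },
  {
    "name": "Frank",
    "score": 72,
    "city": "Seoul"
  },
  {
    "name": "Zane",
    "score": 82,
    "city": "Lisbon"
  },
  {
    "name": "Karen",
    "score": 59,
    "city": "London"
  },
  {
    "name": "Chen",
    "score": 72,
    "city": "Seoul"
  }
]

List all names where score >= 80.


Filtering records where score >= 80:
  Grace (score=56) -> no
  Pete (score=86) -> YES
  Frank (score=72) -> no
  Zane (score=82) -> YES
  Karen (score=59) -> no
  Chen (score=72) -> no


ANSWER: Pete, Zane


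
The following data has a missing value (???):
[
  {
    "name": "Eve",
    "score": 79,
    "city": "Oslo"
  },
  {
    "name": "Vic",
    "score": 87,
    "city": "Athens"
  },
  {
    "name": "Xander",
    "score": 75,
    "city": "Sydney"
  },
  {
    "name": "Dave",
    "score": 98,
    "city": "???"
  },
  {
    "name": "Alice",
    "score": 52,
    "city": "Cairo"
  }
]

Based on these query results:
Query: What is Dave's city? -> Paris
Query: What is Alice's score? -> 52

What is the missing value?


The missing value is Dave's city
From query: Dave's city = Paris

ANSWER: Paris


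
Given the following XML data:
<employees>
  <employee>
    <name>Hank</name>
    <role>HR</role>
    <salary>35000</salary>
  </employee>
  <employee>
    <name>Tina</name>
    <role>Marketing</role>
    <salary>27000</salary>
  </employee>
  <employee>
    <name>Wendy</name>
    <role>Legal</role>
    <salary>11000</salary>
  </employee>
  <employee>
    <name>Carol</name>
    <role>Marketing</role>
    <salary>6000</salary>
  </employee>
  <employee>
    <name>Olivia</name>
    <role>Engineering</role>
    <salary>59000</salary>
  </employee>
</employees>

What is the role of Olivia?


Searching for <employee> with <name>Olivia</name>
Found at position 5
<role>Engineering</role>

ANSWER: Engineering


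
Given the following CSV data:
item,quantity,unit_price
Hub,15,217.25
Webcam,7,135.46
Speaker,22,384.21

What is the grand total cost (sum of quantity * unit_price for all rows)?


Computing row totals:
  Hub: 15 * 217.25 = 3258.75
  Webcam: 7 * 135.46 = 948.22
  Speaker: 22 * 384.21 = 8452.62
Grand total = 3258.75 + 948.22 + 8452.62 = 12659.59

ANSWER: 12659.59


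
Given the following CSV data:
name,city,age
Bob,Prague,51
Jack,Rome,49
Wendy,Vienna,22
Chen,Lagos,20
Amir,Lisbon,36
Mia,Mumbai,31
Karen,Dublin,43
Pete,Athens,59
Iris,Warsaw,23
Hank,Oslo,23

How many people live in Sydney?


Scanning city column for 'Sydney':
Total matches: 0

ANSWER: 0


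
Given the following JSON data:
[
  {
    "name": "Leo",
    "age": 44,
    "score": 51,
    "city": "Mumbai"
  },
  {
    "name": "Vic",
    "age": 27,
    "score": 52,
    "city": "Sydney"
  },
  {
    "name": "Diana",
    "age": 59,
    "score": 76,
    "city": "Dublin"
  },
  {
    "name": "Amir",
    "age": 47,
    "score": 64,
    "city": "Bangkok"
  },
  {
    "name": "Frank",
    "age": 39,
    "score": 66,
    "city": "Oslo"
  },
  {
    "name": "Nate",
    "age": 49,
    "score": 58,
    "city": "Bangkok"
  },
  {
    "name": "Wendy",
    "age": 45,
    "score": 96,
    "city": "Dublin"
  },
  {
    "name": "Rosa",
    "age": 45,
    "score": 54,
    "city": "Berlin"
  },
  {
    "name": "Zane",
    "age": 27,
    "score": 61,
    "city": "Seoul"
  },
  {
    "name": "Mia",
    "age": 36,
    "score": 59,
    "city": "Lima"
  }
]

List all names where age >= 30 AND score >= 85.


Checking both conditions:
  Leo (age=44, score=51) -> no
  Vic (age=27, score=52) -> no
  Diana (age=59, score=76) -> no
  Amir (age=47, score=64) -> no
  Frank (age=39, score=66) -> no
  Nate (age=49, score=58) -> no
  Wendy (age=45, score=96) -> YES
  Rosa (age=45, score=54) -> no
  Zane (age=27, score=61) -> no
  Mia (age=36, score=59) -> no


ANSWER: Wendy


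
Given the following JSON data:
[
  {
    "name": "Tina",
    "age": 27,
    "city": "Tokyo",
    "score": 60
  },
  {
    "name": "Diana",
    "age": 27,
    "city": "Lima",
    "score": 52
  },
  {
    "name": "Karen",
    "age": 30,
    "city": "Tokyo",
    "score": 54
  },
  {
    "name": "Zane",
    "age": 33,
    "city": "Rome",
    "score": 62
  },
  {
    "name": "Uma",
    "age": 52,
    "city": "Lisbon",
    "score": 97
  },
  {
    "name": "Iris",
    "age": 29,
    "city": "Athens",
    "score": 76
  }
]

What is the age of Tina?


Looking up record where name = Tina
Record index: 0
Field 'age' = 27

ANSWER: 27


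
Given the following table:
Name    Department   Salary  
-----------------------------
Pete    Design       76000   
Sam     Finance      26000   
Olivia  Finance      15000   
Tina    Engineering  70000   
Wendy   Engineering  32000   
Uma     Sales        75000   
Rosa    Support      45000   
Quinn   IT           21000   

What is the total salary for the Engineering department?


Engineering department members:
  Tina: 70000
  Wendy: 32000
Total = 70000 + 32000 = 102000

ANSWER: 102000


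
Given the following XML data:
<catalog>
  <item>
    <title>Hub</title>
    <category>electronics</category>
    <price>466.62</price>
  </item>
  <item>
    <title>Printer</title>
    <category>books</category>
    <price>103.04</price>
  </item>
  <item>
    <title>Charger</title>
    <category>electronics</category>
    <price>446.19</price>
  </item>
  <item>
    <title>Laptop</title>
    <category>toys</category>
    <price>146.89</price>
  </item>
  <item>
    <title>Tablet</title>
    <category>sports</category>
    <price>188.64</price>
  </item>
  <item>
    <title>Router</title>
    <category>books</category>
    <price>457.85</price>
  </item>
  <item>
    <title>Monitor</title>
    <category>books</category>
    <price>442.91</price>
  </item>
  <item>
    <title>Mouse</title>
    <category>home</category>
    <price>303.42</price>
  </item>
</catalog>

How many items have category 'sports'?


Scanning <item> elements for <category>sports</category>:
  Item 5: Tablet -> MATCH
Count: 1

ANSWER: 1


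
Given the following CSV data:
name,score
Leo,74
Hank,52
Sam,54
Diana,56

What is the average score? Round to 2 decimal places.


Scores: 74, 52, 54, 56
Sum = 236
Count = 4
Average = 236 / 4 = 59.00

ANSWER: 59.00


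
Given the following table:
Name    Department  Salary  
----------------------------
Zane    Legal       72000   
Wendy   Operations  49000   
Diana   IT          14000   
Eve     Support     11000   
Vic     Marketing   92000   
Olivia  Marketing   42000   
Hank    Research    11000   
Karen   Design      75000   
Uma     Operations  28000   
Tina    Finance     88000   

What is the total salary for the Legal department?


Legal department members:
  Zane: 72000
Total = 72000 = 72000

ANSWER: 72000


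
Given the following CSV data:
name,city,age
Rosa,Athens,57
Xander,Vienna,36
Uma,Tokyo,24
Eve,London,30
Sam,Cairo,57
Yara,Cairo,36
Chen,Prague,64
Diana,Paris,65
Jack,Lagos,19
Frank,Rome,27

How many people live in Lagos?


Scanning city column for 'Lagos':
  Row 9: Jack -> MATCH
Total matches: 1

ANSWER: 1


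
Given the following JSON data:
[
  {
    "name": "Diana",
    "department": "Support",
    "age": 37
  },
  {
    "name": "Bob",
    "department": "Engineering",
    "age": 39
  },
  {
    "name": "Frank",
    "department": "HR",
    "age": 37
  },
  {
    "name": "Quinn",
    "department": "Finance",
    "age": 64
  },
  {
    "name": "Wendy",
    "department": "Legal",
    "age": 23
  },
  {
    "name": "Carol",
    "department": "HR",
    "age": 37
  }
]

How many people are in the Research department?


Scanning records for department = Research
  No matches found
Count: 0

ANSWER: 0


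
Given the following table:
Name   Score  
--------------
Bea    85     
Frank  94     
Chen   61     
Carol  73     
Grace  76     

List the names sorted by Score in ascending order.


Sorting by Score (ascending):
  Chen: 61
  Carol: 73
  Grace: 76
  Bea: 85
  Frank: 94


ANSWER: Chen, Carol, Grace, Bea, Frank


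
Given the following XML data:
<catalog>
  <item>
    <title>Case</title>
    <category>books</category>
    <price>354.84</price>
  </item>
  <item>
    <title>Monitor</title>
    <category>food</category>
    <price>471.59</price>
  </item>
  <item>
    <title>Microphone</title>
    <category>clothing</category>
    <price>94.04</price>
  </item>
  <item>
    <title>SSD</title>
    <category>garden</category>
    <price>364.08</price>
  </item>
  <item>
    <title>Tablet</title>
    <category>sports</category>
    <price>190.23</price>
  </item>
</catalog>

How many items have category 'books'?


Scanning <item> elements for <category>books</category>:
  Item 1: Case -> MATCH
Count: 1

ANSWER: 1


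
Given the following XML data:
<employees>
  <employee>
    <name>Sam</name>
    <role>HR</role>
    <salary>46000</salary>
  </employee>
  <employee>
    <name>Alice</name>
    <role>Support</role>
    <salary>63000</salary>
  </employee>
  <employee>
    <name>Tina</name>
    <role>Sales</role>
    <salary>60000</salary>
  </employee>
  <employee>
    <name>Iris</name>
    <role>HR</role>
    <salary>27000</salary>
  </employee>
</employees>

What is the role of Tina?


Searching for <employee> with <name>Tina</name>
Found at position 3
<role>Sales</role>

ANSWER: Sales


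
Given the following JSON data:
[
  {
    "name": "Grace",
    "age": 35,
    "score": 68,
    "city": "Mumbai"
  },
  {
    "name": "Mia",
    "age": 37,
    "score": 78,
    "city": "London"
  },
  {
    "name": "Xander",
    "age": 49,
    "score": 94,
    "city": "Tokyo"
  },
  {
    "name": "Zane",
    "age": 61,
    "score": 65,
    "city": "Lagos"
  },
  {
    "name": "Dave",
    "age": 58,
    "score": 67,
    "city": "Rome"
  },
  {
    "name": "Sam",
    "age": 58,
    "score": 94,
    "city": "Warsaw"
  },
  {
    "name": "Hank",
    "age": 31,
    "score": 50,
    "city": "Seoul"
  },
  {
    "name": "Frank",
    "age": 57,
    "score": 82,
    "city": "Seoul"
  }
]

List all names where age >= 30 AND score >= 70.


Checking both conditions:
  Grace (age=35, score=68) -> no
  Mia (age=37, score=78) -> YES
  Xander (age=49, score=94) -> YES
  Zane (age=61, score=65) -> no
  Dave (age=58, score=67) -> no
  Sam (age=58, score=94) -> YES
  Hank (age=31, score=50) -> no
  Frank (age=57, score=82) -> YES


ANSWER: Mia, Xander, Sam, Frank


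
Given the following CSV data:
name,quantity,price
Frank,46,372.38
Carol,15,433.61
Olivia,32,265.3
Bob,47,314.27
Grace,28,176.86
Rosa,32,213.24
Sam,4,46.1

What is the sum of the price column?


Values in 'price' column:
  Row 1: 372.38
  Row 2: 433.61
  Row 3: 265.3
  Row 4: 314.27
  Row 5: 176.86
  Row 6: 213.24
  Row 7: 46.1
Sum = 372.38 + 433.61 + 265.3 + 314.27 + 176.86 + 213.24 + 46.1 = 1821.76

ANSWER: 1821.76


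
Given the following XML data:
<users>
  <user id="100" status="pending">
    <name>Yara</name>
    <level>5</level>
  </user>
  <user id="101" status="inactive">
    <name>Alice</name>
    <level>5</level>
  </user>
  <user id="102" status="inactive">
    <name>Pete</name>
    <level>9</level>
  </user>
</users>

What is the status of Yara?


Finding user with name = Yara
user id="100" status="pending"

ANSWER: pending


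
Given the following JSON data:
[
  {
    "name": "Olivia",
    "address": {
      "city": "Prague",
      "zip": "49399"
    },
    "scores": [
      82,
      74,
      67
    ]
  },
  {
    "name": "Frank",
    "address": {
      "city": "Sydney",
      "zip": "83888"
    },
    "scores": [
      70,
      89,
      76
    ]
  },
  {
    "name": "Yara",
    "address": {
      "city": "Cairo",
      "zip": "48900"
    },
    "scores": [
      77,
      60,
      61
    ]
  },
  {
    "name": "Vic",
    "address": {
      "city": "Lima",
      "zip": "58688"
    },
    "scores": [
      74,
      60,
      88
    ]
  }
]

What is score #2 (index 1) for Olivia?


Path: records[0].scores[1]
Value: 74

ANSWER: 74


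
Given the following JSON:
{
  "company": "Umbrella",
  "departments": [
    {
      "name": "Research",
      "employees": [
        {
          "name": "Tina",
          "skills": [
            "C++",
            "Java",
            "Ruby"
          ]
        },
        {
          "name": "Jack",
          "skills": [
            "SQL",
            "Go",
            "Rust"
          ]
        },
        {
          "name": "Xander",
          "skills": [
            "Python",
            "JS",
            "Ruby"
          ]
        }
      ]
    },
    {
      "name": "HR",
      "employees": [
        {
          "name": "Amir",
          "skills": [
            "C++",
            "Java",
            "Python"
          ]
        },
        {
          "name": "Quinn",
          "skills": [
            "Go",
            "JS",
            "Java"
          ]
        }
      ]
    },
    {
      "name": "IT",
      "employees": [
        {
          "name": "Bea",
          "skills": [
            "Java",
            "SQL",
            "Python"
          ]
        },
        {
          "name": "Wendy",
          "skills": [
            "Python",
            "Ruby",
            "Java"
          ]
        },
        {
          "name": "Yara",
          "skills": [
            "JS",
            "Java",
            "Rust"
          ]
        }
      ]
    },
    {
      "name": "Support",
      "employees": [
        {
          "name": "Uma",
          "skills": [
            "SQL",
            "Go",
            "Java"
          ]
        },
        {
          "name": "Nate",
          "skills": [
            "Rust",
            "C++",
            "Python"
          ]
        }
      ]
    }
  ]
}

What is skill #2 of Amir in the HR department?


Path: departments[1].employees[0].skills[1]
Value: Java

ANSWER: Java


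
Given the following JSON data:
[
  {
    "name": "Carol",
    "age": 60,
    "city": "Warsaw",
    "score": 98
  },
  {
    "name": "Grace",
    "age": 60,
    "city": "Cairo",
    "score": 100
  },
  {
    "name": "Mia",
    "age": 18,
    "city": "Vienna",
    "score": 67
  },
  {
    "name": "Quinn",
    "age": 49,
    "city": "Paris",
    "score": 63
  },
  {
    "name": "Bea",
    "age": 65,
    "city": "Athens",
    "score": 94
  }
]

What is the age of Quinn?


Looking up record where name = Quinn
Record index: 3
Field 'age' = 49

ANSWER: 49


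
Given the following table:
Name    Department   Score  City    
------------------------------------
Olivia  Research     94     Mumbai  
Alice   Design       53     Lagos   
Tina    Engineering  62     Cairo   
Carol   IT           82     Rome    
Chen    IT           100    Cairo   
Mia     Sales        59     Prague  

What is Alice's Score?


Row 2: Alice
Score = 53

ANSWER: 53


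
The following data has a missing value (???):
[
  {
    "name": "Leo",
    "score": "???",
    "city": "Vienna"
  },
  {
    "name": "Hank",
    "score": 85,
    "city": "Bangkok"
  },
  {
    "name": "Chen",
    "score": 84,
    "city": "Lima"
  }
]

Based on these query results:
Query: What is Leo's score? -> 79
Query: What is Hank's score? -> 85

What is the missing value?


The missing value is Leo's score
From query: Leo's score = 79

ANSWER: 79


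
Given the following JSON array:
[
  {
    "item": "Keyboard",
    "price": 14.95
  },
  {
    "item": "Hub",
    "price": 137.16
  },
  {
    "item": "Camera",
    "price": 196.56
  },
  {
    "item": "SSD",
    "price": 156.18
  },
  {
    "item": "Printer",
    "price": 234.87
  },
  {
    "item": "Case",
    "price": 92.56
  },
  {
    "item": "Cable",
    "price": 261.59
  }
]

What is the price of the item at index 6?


Array index 6 -> Cable
price = 261.59

ANSWER: 261.59


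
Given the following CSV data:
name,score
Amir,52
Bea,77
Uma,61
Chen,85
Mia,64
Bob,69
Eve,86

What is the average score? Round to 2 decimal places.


Scores: 52, 77, 61, 85, 64, 69, 86
Sum = 494
Count = 7
Average = 494 / 7 = 70.57

ANSWER: 70.57


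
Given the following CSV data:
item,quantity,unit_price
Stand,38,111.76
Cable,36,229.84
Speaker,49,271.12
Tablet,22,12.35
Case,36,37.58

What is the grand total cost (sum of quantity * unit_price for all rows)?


Computing row totals:
  Stand: 38 * 111.76 = 4246.88
  Cable: 36 * 229.84 = 8274.24
  Speaker: 49 * 271.12 = 13284.88
  Tablet: 22 * 12.35 = 271.7
  Case: 36 * 37.58 = 1352.88
Grand total = 4246.88 + 8274.24 + 13284.88 + 271.7 + 1352.88 = 27430.58

ANSWER: 27430.58


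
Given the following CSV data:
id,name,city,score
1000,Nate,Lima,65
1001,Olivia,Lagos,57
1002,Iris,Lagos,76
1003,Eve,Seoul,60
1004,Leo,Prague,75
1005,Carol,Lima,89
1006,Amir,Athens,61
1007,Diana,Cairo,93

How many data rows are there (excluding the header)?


Counting rows (excluding header):
Header: id,name,city,score
Data rows: 8

ANSWER: 8


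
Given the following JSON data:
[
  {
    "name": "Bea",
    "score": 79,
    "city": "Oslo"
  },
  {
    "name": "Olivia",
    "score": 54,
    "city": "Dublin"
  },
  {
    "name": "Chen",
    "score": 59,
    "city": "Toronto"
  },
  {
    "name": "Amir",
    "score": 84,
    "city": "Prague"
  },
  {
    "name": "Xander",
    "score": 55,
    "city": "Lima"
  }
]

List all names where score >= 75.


Filtering records where score >= 75:
  Bea (score=79) -> YES
  Olivia (score=54) -> no
  Chen (score=59) -> no
  Amir (score=84) -> YES
  Xander (score=55) -> no


ANSWER: Bea, Amir


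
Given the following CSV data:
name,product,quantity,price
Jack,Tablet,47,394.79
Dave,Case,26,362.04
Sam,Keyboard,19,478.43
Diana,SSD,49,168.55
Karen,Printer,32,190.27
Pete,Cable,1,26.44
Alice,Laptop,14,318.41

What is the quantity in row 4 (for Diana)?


Row 4: Diana
Column 'quantity' = 49

ANSWER: 49


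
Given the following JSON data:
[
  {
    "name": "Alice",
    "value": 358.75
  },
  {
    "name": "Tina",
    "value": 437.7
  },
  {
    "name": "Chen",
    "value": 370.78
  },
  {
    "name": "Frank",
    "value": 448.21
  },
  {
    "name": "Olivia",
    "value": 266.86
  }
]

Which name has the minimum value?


Comparing values:
  Alice: 358.75
  Tina: 437.7
  Chen: 370.78
  Frank: 448.21
  Olivia: 266.86
Minimum: Olivia (266.86)

ANSWER: Olivia


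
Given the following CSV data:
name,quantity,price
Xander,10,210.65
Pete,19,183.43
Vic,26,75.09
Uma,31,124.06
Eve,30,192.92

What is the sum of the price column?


Values in 'price' column:
  Row 1: 210.65
  Row 2: 183.43
  Row 3: 75.09
  Row 4: 124.06
  Row 5: 192.92
Sum = 210.65 + 183.43 + 75.09 + 124.06 + 192.92 = 786.15

ANSWER: 786.15


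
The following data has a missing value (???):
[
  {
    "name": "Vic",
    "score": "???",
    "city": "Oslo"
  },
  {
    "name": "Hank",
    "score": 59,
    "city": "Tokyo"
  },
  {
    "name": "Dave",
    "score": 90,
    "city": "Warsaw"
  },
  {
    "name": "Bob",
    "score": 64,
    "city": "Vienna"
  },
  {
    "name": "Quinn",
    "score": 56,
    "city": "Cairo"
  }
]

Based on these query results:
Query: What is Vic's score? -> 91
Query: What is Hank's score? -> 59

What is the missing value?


The missing value is Vic's score
From query: Vic's score = 91

ANSWER: 91


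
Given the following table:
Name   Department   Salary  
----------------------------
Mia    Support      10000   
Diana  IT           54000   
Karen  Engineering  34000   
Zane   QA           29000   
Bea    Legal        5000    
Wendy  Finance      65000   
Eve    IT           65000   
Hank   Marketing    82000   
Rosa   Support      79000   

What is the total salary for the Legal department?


Legal department members:
  Bea: 5000
Total = 5000 = 5000

ANSWER: 5000


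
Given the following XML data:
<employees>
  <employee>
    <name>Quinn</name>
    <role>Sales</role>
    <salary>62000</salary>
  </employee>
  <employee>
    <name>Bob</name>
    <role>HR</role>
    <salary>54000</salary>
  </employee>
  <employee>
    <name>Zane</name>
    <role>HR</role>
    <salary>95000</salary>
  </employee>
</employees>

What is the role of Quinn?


Searching for <employee> with <name>Quinn</name>
Found at position 1
<role>Sales</role>

ANSWER: Sales


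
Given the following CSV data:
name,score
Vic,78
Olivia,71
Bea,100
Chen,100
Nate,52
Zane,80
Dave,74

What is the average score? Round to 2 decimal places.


Scores: 78, 71, 100, 100, 52, 80, 74
Sum = 555
Count = 7
Average = 555 / 7 = 79.29

ANSWER: 79.29


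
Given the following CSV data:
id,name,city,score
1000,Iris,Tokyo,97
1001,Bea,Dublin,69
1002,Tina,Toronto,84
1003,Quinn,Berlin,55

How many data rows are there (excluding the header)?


Counting rows (excluding header):
Header: id,name,city,score
Data rows: 4

ANSWER: 4


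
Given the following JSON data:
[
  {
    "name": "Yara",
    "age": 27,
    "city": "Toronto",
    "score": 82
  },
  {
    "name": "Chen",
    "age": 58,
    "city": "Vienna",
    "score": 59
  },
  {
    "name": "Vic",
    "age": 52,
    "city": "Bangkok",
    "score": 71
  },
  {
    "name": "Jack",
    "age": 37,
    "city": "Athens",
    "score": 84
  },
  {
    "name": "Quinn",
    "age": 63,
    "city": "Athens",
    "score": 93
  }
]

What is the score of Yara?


Looking up record where name = Yara
Record index: 0
Field 'score' = 82

ANSWER: 82


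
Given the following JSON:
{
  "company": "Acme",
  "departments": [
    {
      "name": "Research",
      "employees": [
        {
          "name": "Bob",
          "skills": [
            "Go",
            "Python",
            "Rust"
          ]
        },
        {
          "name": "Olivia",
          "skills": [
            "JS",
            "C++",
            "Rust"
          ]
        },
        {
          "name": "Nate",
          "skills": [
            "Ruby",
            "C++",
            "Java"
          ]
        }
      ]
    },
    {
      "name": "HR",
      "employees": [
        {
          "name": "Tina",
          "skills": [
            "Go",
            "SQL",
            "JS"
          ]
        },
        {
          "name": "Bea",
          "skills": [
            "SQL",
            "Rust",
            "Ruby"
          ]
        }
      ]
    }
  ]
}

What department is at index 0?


Path: departments[0].name
Value: Research

ANSWER: Research


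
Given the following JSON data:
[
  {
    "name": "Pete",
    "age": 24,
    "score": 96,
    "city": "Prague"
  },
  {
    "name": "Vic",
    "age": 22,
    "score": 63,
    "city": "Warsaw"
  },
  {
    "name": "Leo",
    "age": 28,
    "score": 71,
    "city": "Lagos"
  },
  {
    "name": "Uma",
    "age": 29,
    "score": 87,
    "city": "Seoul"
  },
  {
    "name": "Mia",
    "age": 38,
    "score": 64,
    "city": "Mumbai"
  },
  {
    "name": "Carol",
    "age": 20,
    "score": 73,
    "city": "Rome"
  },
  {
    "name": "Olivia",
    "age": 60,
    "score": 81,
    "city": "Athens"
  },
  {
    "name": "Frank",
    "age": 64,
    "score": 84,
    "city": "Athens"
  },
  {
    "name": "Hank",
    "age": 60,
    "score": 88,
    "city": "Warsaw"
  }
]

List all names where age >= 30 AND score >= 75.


Checking both conditions:
  Pete (age=24, score=96) -> no
  Vic (age=22, score=63) -> no
  Leo (age=28, score=71) -> no
  Uma (age=29, score=87) -> no
  Mia (age=38, score=64) -> no
  Carol (age=20, score=73) -> no
  Olivia (age=60, score=81) -> YES
  Frank (age=64, score=84) -> YES
  Hank (age=60, score=88) -> YES


ANSWER: Olivia, Frank, Hank


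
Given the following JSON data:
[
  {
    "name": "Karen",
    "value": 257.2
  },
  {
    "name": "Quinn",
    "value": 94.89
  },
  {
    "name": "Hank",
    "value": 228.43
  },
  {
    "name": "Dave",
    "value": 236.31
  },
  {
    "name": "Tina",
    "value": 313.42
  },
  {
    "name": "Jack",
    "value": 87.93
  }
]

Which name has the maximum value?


Comparing values:
  Karen: 257.2
  Quinn: 94.89
  Hank: 228.43
  Dave: 236.31
  Tina: 313.42
  Jack: 87.93
Maximum: Tina (313.42)

ANSWER: Tina


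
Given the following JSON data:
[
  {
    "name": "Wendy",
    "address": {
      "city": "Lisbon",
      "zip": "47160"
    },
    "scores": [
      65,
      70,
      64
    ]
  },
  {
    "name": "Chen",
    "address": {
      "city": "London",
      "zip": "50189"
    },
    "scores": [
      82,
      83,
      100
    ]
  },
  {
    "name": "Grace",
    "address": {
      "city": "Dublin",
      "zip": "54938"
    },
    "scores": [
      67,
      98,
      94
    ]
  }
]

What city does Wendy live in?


Path: records[0].address.city
Value: Lisbon

ANSWER: Lisbon


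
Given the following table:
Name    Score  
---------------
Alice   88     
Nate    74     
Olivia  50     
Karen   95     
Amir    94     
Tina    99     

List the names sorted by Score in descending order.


Sorting by Score (descending):
  Tina: 99
  Karen: 95
  Amir: 94
  Alice: 88
  Nate: 74
  Olivia: 50


ANSWER: Tina, Karen, Amir, Alice, Nate, Olivia


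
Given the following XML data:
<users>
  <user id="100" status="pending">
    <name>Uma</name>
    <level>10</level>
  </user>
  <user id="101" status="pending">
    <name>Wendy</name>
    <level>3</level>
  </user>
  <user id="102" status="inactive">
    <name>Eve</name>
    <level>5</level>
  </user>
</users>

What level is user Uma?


Finding user: Uma
<level>10</level>

ANSWER: 10


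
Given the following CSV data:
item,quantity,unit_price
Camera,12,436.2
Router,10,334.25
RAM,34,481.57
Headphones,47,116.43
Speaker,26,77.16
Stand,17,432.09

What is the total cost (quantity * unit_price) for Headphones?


Row: Headphones
quantity = 47
unit_price = 116.43
total = 47 * 116.43 = 5472.21

ANSWER: 5472.21


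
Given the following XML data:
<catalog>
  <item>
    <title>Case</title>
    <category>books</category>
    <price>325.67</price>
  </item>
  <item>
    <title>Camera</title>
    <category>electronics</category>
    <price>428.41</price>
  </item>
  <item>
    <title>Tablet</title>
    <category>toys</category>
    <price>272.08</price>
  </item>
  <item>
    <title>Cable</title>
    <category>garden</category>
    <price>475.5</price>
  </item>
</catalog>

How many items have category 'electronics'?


Scanning <item> elements for <category>electronics</category>:
  Item 2: Camera -> MATCH
Count: 1

ANSWER: 1


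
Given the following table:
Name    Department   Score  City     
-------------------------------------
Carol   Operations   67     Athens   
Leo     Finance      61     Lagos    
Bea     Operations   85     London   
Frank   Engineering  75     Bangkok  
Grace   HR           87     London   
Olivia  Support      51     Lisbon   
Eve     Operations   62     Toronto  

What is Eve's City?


Row 7: Eve
City = Toronto

ANSWER: Toronto


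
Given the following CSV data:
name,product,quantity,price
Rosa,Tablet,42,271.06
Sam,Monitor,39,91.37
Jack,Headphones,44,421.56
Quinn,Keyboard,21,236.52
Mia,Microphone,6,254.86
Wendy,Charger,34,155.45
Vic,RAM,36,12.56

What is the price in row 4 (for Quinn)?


Row 4: Quinn
Column 'price' = 236.52

ANSWER: 236.52


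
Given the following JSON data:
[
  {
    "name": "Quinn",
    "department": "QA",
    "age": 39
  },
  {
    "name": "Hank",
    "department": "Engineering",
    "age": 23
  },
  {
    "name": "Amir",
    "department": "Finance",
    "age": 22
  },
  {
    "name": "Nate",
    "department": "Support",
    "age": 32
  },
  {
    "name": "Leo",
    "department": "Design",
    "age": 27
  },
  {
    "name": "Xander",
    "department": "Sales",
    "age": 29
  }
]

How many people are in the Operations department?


Scanning records for department = Operations
  No matches found
Count: 0

ANSWER: 0


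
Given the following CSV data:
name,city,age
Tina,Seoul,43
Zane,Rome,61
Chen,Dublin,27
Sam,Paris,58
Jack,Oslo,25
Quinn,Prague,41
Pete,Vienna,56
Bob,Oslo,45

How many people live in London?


Scanning city column for 'London':
Total matches: 0

ANSWER: 0


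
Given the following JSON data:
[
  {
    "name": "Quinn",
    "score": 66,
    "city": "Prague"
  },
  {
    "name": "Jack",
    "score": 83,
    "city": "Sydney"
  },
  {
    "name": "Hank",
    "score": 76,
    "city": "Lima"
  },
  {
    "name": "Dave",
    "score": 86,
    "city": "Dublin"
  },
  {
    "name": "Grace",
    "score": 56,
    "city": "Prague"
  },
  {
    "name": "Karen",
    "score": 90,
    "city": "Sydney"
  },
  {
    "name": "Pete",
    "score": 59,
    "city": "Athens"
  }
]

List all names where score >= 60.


Filtering records where score >= 60:
  Quinn (score=66) -> YES
  Jack (score=83) -> YES
  Hank (score=76) -> YES
  Dave (score=86) -> YES
  Grace (score=56) -> no
  Karen (score=90) -> YES
  Pete (score=59) -> no


ANSWER: Quinn, Jack, Hank, Dave, Karen


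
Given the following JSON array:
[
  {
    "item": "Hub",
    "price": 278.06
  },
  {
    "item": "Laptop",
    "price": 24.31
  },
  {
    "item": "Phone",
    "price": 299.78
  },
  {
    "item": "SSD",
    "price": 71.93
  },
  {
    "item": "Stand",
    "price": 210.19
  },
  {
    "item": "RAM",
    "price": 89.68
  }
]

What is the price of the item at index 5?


Array index 5 -> RAM
price = 89.68

ANSWER: 89.68


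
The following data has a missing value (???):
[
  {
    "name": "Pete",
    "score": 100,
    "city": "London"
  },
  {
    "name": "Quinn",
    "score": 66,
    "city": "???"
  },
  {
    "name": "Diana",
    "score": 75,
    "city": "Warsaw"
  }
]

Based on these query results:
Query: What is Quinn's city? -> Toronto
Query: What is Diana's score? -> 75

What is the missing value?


The missing value is Quinn's city
From query: Quinn's city = Toronto

ANSWER: Toronto


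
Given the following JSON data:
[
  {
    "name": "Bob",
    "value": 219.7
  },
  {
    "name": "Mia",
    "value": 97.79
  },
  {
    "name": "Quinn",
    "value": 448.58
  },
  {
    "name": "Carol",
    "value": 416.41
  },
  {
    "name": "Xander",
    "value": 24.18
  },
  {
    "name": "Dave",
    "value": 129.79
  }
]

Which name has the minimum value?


Comparing values:
  Bob: 219.7
  Mia: 97.79
  Quinn: 448.58
  Carol: 416.41
  Xander: 24.18
  Dave: 129.79
Minimum: Xander (24.18)

ANSWER: Xander


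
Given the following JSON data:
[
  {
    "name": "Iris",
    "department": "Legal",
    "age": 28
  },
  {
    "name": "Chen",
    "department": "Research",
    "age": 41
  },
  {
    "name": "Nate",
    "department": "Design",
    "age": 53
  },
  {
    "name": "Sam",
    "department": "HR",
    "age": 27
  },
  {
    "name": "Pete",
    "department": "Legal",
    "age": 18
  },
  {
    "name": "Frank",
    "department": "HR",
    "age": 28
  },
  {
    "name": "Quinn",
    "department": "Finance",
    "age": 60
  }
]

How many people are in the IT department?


Scanning records for department = IT
  No matches found
Count: 0

ANSWER: 0


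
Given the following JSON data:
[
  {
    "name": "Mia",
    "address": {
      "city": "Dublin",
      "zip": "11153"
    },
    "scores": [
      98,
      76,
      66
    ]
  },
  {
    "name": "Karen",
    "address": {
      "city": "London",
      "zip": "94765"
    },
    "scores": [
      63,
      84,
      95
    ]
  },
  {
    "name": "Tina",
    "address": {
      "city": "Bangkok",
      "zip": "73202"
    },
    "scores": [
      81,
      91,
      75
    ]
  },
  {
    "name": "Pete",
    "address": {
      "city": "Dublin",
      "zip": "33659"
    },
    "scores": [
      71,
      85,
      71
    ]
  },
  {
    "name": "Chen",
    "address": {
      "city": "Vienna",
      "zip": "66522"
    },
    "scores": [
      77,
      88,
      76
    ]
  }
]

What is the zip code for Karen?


Path: records[1].address.zip
Value: 94765

ANSWER: 94765


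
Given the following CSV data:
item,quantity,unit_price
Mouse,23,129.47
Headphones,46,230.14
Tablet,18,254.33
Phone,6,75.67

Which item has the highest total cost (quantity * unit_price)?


Computing row totals:
  Mouse: 2977.81
  Headphones: 10586.44
  Tablet: 4577.94
  Phone: 454.02
Maximum: Headphones (10586.44)

ANSWER: Headphones


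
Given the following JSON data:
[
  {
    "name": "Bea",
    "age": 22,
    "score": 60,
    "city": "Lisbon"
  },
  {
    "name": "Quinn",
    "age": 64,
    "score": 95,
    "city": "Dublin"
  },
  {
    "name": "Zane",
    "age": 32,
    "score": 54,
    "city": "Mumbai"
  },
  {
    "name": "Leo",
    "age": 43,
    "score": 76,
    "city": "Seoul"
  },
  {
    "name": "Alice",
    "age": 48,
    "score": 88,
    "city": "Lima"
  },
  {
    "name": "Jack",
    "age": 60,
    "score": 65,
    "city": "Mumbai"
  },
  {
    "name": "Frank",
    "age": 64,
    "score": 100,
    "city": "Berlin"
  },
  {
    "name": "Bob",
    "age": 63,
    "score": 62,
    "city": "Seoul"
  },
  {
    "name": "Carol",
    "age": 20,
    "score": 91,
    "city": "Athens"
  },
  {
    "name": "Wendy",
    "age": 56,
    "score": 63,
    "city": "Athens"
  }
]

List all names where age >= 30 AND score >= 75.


Checking both conditions:
  Bea (age=22, score=60) -> no
  Quinn (age=64, score=95) -> YES
  Zane (age=32, score=54) -> no
  Leo (age=43, score=76) -> YES
  Alice (age=48, score=88) -> YES
  Jack (age=60, score=65) -> no
  Frank (age=64, score=100) -> YES
  Bob (age=63, score=62) -> no
  Carol (age=20, score=91) -> no
  Wendy (age=56, score=63) -> no


ANSWER: Quinn, Leo, Alice, Frank


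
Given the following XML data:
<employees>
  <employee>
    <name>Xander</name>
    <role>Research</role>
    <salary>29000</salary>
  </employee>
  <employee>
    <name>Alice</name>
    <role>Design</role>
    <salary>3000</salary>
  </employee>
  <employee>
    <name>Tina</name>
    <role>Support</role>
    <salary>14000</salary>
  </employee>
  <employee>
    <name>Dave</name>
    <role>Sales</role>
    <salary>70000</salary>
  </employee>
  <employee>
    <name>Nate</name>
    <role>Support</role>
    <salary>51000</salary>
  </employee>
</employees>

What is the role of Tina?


Searching for <employee> with <name>Tina</name>
Found at position 3
<role>Support</role>

ANSWER: Support


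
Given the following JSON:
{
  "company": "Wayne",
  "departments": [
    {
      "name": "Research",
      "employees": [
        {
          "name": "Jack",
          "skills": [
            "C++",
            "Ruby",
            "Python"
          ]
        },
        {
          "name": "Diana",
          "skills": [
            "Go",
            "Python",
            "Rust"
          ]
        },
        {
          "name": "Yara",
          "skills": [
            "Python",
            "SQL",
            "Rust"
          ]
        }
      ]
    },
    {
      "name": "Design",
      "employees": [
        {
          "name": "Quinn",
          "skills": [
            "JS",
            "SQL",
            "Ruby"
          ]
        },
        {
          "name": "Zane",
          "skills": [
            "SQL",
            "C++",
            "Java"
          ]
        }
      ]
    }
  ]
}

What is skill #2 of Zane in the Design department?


Path: departments[1].employees[1].skills[1]
Value: C++

ANSWER: C++
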